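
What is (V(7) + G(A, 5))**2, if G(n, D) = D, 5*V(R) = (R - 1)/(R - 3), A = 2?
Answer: 2809/100 ≈ 28.090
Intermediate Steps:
V(R) = (-1 + R)/(5*(-3 + R)) (V(R) = ((R - 1)/(R - 3))/5 = ((-1 + R)/(-3 + R))/5 = (-1 + R)/(5*(-3 + R)))
(V(7) + G(A, 5))**2 = ((-1 + 7)/(5*(-3 + 7)) + 5)**2 = ((1/5)*6/4 + 5)**2 = ((1/5)*(1/4)*6 + 5)**2 = (3/10 + 5)**2 = (53/10)**2 = 2809/100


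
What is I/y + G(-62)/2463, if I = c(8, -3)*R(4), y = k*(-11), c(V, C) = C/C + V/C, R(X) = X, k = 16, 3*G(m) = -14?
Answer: 11699/325116 ≈ 0.035984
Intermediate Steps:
G(m) = -14/3 (G(m) = (⅓)*(-14) = -14/3)
c(V, C) = 1 + V/C
y = -176 (y = 16*(-11) = -176)
I = -20/3 (I = ((-3 + 8)/(-3))*4 = -⅓*5*4 = -5/3*4 = -20/3 ≈ -6.6667)
I/y + G(-62)/2463 = -20/3/(-176) - 14/3/2463 = -20/3*(-1/176) - 14/3*1/2463 = 5/132 - 14/7389 = 11699/325116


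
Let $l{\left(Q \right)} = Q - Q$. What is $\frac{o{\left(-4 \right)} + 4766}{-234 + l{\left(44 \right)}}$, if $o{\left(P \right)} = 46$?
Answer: $- \frac{802}{39} \approx -20.564$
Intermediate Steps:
$l{\left(Q \right)} = 0$
$\frac{o{\left(-4 \right)} + 4766}{-234 + l{\left(44 \right)}} = \frac{46 + 4766}{-234 + 0} = \frac{4812}{-234} = 4812 \left(- \frac{1}{234}\right) = - \frac{802}{39}$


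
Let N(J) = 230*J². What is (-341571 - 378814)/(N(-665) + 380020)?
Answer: -144077/20418354 ≈ -0.0070563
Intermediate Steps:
(-341571 - 378814)/(N(-665) + 380020) = (-341571 - 378814)/(230*(-665)² + 380020) = -720385/(230*442225 + 380020) = -720385/(101711750 + 380020) = -720385/102091770 = -720385*1/102091770 = -144077/20418354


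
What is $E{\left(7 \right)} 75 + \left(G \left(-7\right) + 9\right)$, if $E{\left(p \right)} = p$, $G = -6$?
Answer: $576$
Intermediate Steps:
$E{\left(7 \right)} 75 + \left(G \left(-7\right) + 9\right) = 7 \cdot 75 + \left(\left(-6\right) \left(-7\right) + 9\right) = 525 + \left(42 + 9\right) = 525 + 51 = 576$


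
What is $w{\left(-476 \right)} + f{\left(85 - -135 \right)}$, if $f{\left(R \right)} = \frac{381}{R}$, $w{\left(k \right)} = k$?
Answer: $- \frac{104339}{220} \approx -474.27$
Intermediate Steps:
$w{\left(-476 \right)} + f{\left(85 - -135 \right)} = -476 + \frac{381}{85 - -135} = -476 + \frac{381}{85 + 135} = -476 + \frac{381}{220} = - \frac{104339}{220}$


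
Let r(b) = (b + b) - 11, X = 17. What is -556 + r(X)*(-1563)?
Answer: -36505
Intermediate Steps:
r(b) = -11 + 2*b (r(b) = 2*b - 11 = -11 + 2*b)
-556 + r(X)*(-1563) = -556 + (-11 + 2*17)*(-1563) = -556 + (-11 + 34)*(-1563) = -556 + 23*(-1563) = -556 - 35949 = -36505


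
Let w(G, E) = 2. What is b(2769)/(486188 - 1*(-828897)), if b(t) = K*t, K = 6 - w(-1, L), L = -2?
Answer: 11076/1315085 ≈ 0.0084223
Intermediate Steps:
K = 4 (K = 6 - 1*2 = 6 - 2 = 4)
b(t) = 4*t
b(2769)/(486188 - 1*(-828897)) = (4*2769)/(486188 - 1*(-828897)) = 11076/(486188 + 828897) = 11076/1315085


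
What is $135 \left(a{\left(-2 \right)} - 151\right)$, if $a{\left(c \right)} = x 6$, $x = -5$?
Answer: $-24435$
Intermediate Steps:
$a{\left(c \right)} = -30$ ($a{\left(c \right)} = \left(-5\right) 6 = -30$)
$135 \left(a{\left(-2 \right)} - 151\right) = 135 \left(-30 - 151\right) = 135 \left(-181\right) = -24435$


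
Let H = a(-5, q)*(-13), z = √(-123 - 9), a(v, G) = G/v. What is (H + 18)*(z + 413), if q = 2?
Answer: 47908/5 + 232*I*√33/5 ≈ 9581.6 + 266.55*I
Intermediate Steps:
z = 2*I*√33 (z = √(-132) = 2*I*√33 ≈ 11.489*I)
H = 26/5 (H = (2/(-5))*(-13) = (2*(-⅕))*(-13) = -⅖*(-13) = 26/5 ≈ 5.2000)
(H + 18)*(z + 413) = (26/5 + 18)*(2*I*√33 + 413) = 116*(413 + 2*I*√33)/5 = 47908/5 + 232*I*√33/5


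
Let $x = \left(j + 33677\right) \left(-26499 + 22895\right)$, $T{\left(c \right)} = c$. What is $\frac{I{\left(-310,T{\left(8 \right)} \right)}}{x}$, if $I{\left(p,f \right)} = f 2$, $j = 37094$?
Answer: $- \frac{4}{63764671} \approx -6.2731 \cdot 10^{-8}$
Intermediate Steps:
$I{\left(p,f \right)} = 2 f$
$x = -255058684$ ($x = \left(37094 + 33677\right) \left(-26499 + 22895\right) = 70771 \left(-3604\right) = -255058684$)
$\frac{I{\left(-310,T{\left(8 \right)} \right)}}{x} = \frac{2 \cdot 8}{-255058684} = 16 \left(- \frac{1}{255058684}\right) = - \frac{4}{63764671}$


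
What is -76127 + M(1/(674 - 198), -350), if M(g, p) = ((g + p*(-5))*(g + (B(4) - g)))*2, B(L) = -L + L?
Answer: -76127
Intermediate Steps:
B(L) = 0
M(g, p) = 0 (M(g, p) = ((g + p*(-5))*(g + (0 - g)))*2 = ((g - 5*p)*(g - g))*2 = ((g - 5*p)*0)*2 = 0*2 = 0)
-76127 + M(1/(674 - 198), -350) = -76127 + 0 = -76127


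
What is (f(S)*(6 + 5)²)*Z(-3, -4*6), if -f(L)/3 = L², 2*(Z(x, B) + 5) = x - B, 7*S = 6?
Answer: -71874/49 ≈ -1466.8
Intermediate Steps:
S = 6/7 (S = (⅐)*6 = 6/7 ≈ 0.85714)
Z(x, B) = -5 + x/2 - B/2 (Z(x, B) = -5 + (x - B)/2 = -5 + (x/2 - B/2) = -5 + x/2 - B/2)
f(L) = -3*L²
(f(S)*(6 + 5)²)*Z(-3, -4*6) = ((-3*(6/7)²)*(6 + 5)²)*(-5 + (½)*(-3) - (-2)*6) = (-3*36/49*11²)*(-5 - 3/2 - ½*(-24)) = (-108/49*121)*(-5 - 3/2 + 12) = -13068/49*11/2 = -71874/49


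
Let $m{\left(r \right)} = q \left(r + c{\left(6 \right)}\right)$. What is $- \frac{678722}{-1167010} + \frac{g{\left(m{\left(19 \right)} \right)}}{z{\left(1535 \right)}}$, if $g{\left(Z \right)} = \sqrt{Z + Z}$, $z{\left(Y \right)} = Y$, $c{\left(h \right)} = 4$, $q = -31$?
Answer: $\frac{339361}{583505} + \frac{i \sqrt{1426}}{1535} \approx 0.58159 + 0.024601 i$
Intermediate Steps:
$m{\left(r \right)} = -124 - 31 r$ ($m{\left(r \right)} = - 31 \left(r + 4\right) = - 31 \left(4 + r\right) = -124 - 31 r$)
$g{\left(Z \right)} = \sqrt{2} \sqrt{Z}$ ($g{\left(Z \right)} = \sqrt{2 Z} = \sqrt{2} \sqrt{Z}$)
$- \frac{678722}{-1167010} + \frac{g{\left(m{\left(19 \right)} \right)}}{z{\left(1535 \right)}} = - \frac{678722}{-1167010} + \frac{\sqrt{2} \sqrt{-124 - 589}}{1535} = \left(-678722\right) \left(- \frac{1}{1167010}\right) + \sqrt{2} \sqrt{-124 - 589} \cdot \frac{1}{1535} = \frac{339361}{583505} + \sqrt{2} \sqrt{-713} \cdot \frac{1}{1535} = \frac{339361}{583505} + \sqrt{2} i \sqrt{713} \cdot \frac{1}{1535} = \frac{339361}{583505} + i \sqrt{1426} \cdot \frac{1}{1535} = \frac{339361}{583505} + \frac{i \sqrt{1426}}{1535}$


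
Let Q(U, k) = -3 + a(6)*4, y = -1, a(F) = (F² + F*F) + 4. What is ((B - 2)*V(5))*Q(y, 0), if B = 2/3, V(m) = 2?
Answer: -2408/3 ≈ -802.67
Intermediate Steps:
B = ⅔ (B = 2*(⅓) = ⅔ ≈ 0.66667)
a(F) = 4 + 2*F² (a(F) = (F² + F²) + 4 = 2*F² + 4 = 4 + 2*F²)
Q(U, k) = 301 (Q(U, k) = -3 + (4 + 2*6²)*4 = -3 + (4 + 2*36)*4 = -3 + (4 + 72)*4 = -3 + 76*4 = -3 + 304 = 301)
((B - 2)*V(5))*Q(y, 0) = ((⅔ - 2)*2)*301 = -4/3*2*301 = -8/3*301 = -2408/3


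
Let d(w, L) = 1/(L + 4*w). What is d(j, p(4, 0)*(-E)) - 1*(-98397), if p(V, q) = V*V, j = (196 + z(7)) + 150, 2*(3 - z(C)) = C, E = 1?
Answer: 134410303/1366 ≈ 98397.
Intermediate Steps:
z(C) = 3 - C/2
j = 691/2 (j = (196 + (3 - ½*7)) + 150 = (196 + (3 - 7/2)) + 150 = (196 - ½) + 150 = 391/2 + 150 = 691/2 ≈ 345.50)
p(V, q) = V²
d(j, p(4, 0)*(-E)) - 1*(-98397) = 1/(4²*(-1*1) + 4*(691/2)) - 1*(-98397) = 1/(16*(-1) + 1382) + 98397 = 1/(-16 + 1382) + 98397 = 1/1366 + 98397 = 134410303/1366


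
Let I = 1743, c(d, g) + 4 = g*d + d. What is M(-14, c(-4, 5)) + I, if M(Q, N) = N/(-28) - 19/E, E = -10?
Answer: 17459/10 ≈ 1745.9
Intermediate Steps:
c(d, g) = -4 + d + d*g (c(d, g) = -4 + (g*d + d) = -4 + (d*g + d) = -4 + (d + d*g) = -4 + d + d*g)
M(Q, N) = 19/10 - N/28 (M(Q, N) = N/(-28) - 19/(-10) = N*(-1/28) - 19*(-⅒) = -N/28 + 19/10 = 19/10 - N/28)
M(-14, c(-4, 5)) + I = (19/10 - (-4 - 4 - 4*5)/28) + 1743 = (19/10 - (-4 - 4 - 20)/28) + 1743 = (19/10 - 1/28*(-28)) + 1743 = (19/10 + 1) + 1743 = 29/10 + 1743 = 17459/10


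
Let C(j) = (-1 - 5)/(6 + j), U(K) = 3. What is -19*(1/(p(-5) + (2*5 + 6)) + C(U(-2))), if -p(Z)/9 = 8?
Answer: 2185/168 ≈ 13.006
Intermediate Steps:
p(Z) = -72 (p(Z) = -9*8 = -72)
C(j) = -6/(6 + j)
-19*(1/(p(-5) + (2*5 + 6)) + C(U(-2))) = -19*(1/(-72 + (2*5 + 6)) - 6/(6 + 3)) = -19*(1/(-72 + (10 + 6)) - 6/9) = -19*(1/(-72 + 16) - 6*1/9) = -19*(1/(-56) - 2/3) = -19*(-1/56 - 2/3) = -19*(-115/168) = 2185/168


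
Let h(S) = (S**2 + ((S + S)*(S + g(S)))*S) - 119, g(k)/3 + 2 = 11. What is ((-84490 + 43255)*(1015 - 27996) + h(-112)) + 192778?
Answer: 1110634258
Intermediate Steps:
g(k) = 27 (g(k) = -6 + 3*11 = -6 + 33 = 27)
h(S) = -119 + S**2 + 2*S**2*(27 + S) (h(S) = (S**2 + ((S + S)*(S + 27))*S) - 119 = (S**2 + ((2*S)*(27 + S))*S) - 119 = (S**2 + (2*S*(27 + S))*S) - 119 = (S**2 + 2*S**2*(27 + S)) - 119 = -119 + S**2 + 2*S**2*(27 + S))
((-84490 + 43255)*(1015 - 27996) + h(-112)) + 192778 = ((-84490 + 43255)*(1015 - 27996) + (-119 + 2*(-112)**3 + 55*(-112)**2)) + 192778 = (-41235*(-26981) + (-119 + 2*(-1404928) + 55*12544)) + 192778 = (1112561535 + (-119 - 2809856 + 689920)) + 192778 = (1112561535 - 2120055) + 192778 = 1110441480 + 192778 = 1110634258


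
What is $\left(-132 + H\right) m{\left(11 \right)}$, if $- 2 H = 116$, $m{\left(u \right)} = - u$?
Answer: $2090$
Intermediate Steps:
$H = -58$ ($H = \left(- \frac{1}{2}\right) 116 = -58$)
$\left(-132 + H\right) m{\left(11 \right)} = \left(-132 - 58\right) \left(\left(-1\right) 11\right) = \left(-190\right) \left(-11\right) = 2090$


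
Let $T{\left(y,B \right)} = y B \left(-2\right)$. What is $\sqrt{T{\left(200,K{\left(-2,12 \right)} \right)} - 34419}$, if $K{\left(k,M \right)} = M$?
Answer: $i \sqrt{39219} \approx 198.04 i$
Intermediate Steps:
$T{\left(y,B \right)} = - 2 B y$ ($T{\left(y,B \right)} = B y \left(-2\right) = - 2 B y$)
$\sqrt{T{\left(200,K{\left(-2,12 \right)} \right)} - 34419} = \sqrt{\left(-2\right) 12 \cdot 200 - 34419} = \sqrt{-4800 - 34419} = \sqrt{-39219} = i \sqrt{39219}$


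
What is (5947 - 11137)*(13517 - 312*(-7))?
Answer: -81488190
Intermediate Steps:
(5947 - 11137)*(13517 - 312*(-7)) = -5190*(13517 + 2184) = -5190*15701 = -81488190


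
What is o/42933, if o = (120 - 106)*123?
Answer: 574/14311 ≈ 0.040109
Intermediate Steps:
o = 1722 (o = 14*123 = 1722)
o/42933 = 1722/42933 = 1722*(1/42933) = 574/14311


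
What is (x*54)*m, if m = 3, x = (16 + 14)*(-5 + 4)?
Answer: -4860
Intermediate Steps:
x = -30 (x = 30*(-1) = -30)
(x*54)*m = -30*54*3 = -1620*3 = -4860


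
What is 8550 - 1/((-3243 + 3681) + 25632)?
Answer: 222898499/26070 ≈ 8550.0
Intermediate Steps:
8550 - 1/((-3243 + 3681) + 25632) = 8550 - 1/(438 + 25632) = 8550 - 1/26070 = 222898499/26070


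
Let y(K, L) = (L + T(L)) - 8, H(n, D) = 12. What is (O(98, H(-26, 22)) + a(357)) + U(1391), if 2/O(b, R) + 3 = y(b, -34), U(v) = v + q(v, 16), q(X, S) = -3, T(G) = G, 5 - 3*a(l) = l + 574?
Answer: 255796/237 ≈ 1079.3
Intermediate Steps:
a(l) = -569/3 - l/3 (a(l) = 5/3 - (l + 574)/3 = 5/3 - (574 + l)/3 = 5/3 + (-574/3 - l/3) = -569/3 - l/3)
U(v) = -3 + v (U(v) = v - 3 = -3 + v)
y(K, L) = -8 + 2*L (y(K, L) = (L + L) - 8 = 2*L - 8 = -8 + 2*L)
O(b, R) = -2/79 (O(b, R) = 2/(-3 + (-8 + 2*(-34))) = 2/(-3 + (-8 - 68)) = 2/(-3 - 76) = 2/(-79) = 2*(-1/79) = -2/79)
(O(98, H(-26, 22)) + a(357)) + U(1391) = (-2/79 + (-569/3 - 1/3*357)) + (-3 + 1391) = (-2/79 + (-569/3 - 119)) + 1388 = (-2/79 - 926/3) + 1388 = -73160/237 + 1388 = 255796/237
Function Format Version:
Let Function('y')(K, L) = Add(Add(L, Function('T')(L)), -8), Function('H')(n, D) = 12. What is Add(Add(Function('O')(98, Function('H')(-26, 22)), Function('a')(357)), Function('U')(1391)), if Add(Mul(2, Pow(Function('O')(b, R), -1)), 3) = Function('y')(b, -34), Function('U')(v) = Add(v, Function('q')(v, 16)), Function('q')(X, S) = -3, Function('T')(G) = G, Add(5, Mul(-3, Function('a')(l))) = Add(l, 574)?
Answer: Rational(255796, 237) ≈ 1079.3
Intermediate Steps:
Function('a')(l) = Add(Rational(-569, 3), Mul(Rational(-1, 3), l)) (Function('a')(l) = Add(Rational(5, 3), Mul(Rational(-1, 3), Add(l, 574))) = Add(Rational(5, 3), Mul(Rational(-1, 3), Add(574, l))) = Add(Rational(5, 3), Add(Rational(-574, 3), Mul(Rational(-1, 3), l))) = Add(Rational(-569, 3), Mul(Rational(-1, 3), l)))
Function('U')(v) = Add(-3, v) (Function('U')(v) = Add(v, -3) = Add(-3, v))
Function('y')(K, L) = Add(-8, Mul(2, L)) (Function('y')(K, L) = Add(Add(L, L), -8) = Add(Mul(2, L), -8) = Add(-8, Mul(2, L)))
Function('O')(b, R) = Rational(-2, 79) (Function('O')(b, R) = Mul(2, Pow(Add(-3, Add(-8, Mul(2, -34))), -1)) = Mul(2, Pow(Add(-3, Add(-8, -68)), -1)) = Mul(2, Pow(Add(-3, -76), -1)) = Mul(2, Pow(-79, -1)) = Mul(2, Rational(-1, 79)) = Rational(-2, 79))
Add(Add(Function('O')(98, Function('H')(-26, 22)), Function('a')(357)), Function('U')(1391)) = Add(Add(Rational(-2, 79), Add(Rational(-569, 3), Mul(Rational(-1, 3), 357))), Add(-3, 1391)) = Add(Add(Rational(-2, 79), Add(Rational(-569, 3), -119)), 1388) = Add(Add(Rational(-2, 79), Rational(-926, 3)), 1388) = Add(Rational(-73160, 237), 1388) = Rational(255796, 237)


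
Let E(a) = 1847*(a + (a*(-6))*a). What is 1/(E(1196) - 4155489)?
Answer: -1/15853816589 ≈ -6.3076e-11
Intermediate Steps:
E(a) = -11082*a² + 1847*a (E(a) = 1847*(a + (-6*a)*a) = 1847*(a - 6*a²) = -11082*a² + 1847*a)
1/(E(1196) - 4155489) = 1/(1847*1196*(1 - 6*1196) - 4155489) = 1/(1847*1196*(1 - 7176) - 4155489) = 1/(1847*1196*(-7175) - 4155489) = 1/(-15849661100 - 4155489) = 1/(-15853816589) = -1/15853816589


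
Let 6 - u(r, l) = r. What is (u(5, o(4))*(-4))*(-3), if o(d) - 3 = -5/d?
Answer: 12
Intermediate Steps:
o(d) = 3 - 5/d
u(r, l) = 6 - r
(u(5, o(4))*(-4))*(-3) = ((6 - 1*5)*(-4))*(-3) = ((6 - 5)*(-4))*(-3) = (1*(-4))*(-3) = -4*(-3) = 12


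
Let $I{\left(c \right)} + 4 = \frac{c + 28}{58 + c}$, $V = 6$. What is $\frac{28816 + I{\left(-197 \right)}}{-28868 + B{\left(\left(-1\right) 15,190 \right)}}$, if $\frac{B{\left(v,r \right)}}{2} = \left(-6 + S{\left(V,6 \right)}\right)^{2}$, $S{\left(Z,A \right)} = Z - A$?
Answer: $- \frac{4005037}{4002644} \approx -1.0006$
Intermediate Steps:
$I{\left(c \right)} = -4 + \frac{28 + c}{58 + c}$ ($I{\left(c \right)} = -4 + \frac{c + 28}{58 + c} = -4 + \frac{28 + c}{58 + c}$)
$B{\left(v,r \right)} = 72$ ($B{\left(v,r \right)} = 2 \left(-6 + \left(6 - 6\right)\right)^{2} = 2 \left(-6 + 0\right)^{2} = 2 \left(-6\right)^{2} = 2 \cdot 36 = 72$)
$\frac{28816 + I{\left(-197 \right)}}{-28868 + B{\left(\left(-1\right) 15,190 \right)}} = \frac{28816 + \frac{3 \left(-68 - -197\right)}{58 - 197}}{-28868 + 72} = \frac{28816 + \frac{3 \left(-68 + 197\right)}{-139}}{-28796} = \left(28816 + 3 \left(- \frac{1}{139}\right) 129\right) \left(- \frac{1}{28796}\right) = \left(28816 - \frac{387}{139}\right) \left(- \frac{1}{28796}\right) = \frac{4005037}{139} \left(- \frac{1}{28796}\right) = - \frac{4005037}{4002644}$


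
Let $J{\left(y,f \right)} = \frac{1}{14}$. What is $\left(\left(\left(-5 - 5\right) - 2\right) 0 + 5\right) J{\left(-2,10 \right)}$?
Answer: $\frac{5}{14} \approx 0.35714$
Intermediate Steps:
$J{\left(y,f \right)} = \frac{1}{14}$
$\left(\left(\left(-5 - 5\right) - 2\right) 0 + 5\right) J{\left(-2,10 \right)} = \left(\left(\left(-5 - 5\right) - 2\right) 0 + 5\right) \frac{1}{14} = \left(\left(-10 - 2\right) 0 + 5\right) \frac{1}{14} = \left(\left(-12\right) 0 + 5\right) \frac{1}{14} = \left(0 + 5\right) \frac{1}{14} = 5 \cdot \frac{1}{14} = \frac{5}{14}$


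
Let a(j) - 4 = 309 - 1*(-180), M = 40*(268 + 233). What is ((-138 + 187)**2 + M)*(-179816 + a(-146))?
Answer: -4024187443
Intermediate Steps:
M = 20040 (M = 40*501 = 20040)
a(j) = 493 (a(j) = 4 + (309 - 1*(-180)) = 4 + (309 + 180) = 4 + 489 = 493)
((-138 + 187)**2 + M)*(-179816 + a(-146)) = ((-138 + 187)**2 + 20040)*(-179816 + 493) = (49**2 + 20040)*(-179323) = (2401 + 20040)*(-179323) = 22441*(-179323) = -4024187443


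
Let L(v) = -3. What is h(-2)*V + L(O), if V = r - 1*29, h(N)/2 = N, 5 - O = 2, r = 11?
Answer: 69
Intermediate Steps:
O = 3 (O = 5 - 1*2 = 5 - 2 = 3)
h(N) = 2*N
V = -18 (V = 11 - 1*29 = 11 - 29 = -18)
h(-2)*V + L(O) = (2*(-2))*(-18) - 3 = -4*(-18) - 3 = 72 - 3 = 69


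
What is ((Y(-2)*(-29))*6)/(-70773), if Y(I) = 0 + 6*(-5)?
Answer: -1740/23591 ≈ -0.073757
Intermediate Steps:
Y(I) = -30 (Y(I) = 0 - 30 = -30)
((Y(-2)*(-29))*6)/(-70773) = (-30*(-29)*6)/(-70773) = (870*6)*(-1/70773) = 5220*(-1/70773) = -1740/23591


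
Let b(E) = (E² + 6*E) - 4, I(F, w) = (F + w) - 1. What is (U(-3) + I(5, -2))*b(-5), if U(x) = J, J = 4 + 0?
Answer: -54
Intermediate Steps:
I(F, w) = -1 + F + w
J = 4
U(x) = 4
b(E) = -4 + E² + 6*E
(U(-3) + I(5, -2))*b(-5) = (4 + (-1 + 5 - 2))*(-4 + (-5)² + 6*(-5)) = (4 + 2)*(-4 + 25 - 30) = 6*(-9) = -54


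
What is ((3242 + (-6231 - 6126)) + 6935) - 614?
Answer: -2794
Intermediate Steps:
((3242 + (-6231 - 6126)) + 6935) - 614 = ((3242 - 12357) + 6935) - 614 = (-9115 + 6935) - 614 = -2180 - 614 = -2794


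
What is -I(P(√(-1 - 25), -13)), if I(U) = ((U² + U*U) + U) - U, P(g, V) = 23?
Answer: -1058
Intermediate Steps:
I(U) = 2*U² (I(U) = ((U² + U²) + U) - U = (2*U² + U) - U = (U + 2*U²) - U = 2*U²)
-I(P(√(-1 - 25), -13)) = -2*23² = -2*529 = -1*1058 = -1058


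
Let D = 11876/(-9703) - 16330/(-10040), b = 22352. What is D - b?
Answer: -217745060329/9741812 ≈ -22352.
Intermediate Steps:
D = 3921495/9741812 (D = 11876*(-1/9703) - 16330*(-1/10040) = -11876/9703 + 1633/1004 = 3921495/9741812 ≈ 0.40254)
D - b = 3921495/9741812 - 1*22352 = 3921495/9741812 - 22352 = -217745060329/9741812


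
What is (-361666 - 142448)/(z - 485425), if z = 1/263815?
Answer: 22165472485/21343732729 ≈ 1.0385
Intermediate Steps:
z = 1/263815 ≈ 3.7905e-6
(-361666 - 142448)/(z - 485425) = (-361666 - 142448)/(1/263815 - 485425) = -504114/(-128062396374/263815) = -504114*(-263815/128062396374) = 22165472485/21343732729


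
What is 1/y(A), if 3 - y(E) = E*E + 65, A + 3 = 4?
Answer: -1/63 ≈ -0.015873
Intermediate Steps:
A = 1 (A = -3 + 4 = 1)
y(E) = -62 - E² (y(E) = 3 - (E*E + 65) = 3 - (E² + 65) = 3 - (65 + E²) = 3 + (-65 - E²) = -62 - E²)
1/y(A) = 1/(-62 - 1*1²) = 1/(-62 - 1*1) = 1/(-62 - 1) = 1/(-63) = -1/63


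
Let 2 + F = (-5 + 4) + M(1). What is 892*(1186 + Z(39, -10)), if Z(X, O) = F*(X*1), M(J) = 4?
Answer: 1092700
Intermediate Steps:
F = 1 (F = -2 + ((-5 + 4) + 4) = -2 + (-1 + 4) = -2 + 3 = 1)
Z(X, O) = X (Z(X, O) = 1*(X*1) = 1*X = X)
892*(1186 + Z(39, -10)) = 892*(1186 + 39) = 892*1225 = 1092700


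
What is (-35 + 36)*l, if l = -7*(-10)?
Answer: 70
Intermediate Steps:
l = 70
(-35 + 36)*l = (-35 + 36)*70 = 1*70 = 70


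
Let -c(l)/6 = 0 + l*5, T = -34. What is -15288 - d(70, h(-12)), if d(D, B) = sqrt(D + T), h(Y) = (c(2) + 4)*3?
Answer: -15294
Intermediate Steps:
c(l) = -30*l (c(l) = -6*(0 + l*5) = -6*(0 + 5*l) = -30*l)
h(Y) = -168 (h(Y) = (-30*2 + 4)*3 = (-60 + 4)*3 = -56*3 = -168)
d(D, B) = sqrt(-34 + D) (d(D, B) = sqrt(D - 34) = sqrt(-34 + D))
-15288 - d(70, h(-12)) = -15288 - sqrt(-34 + 70) = -15288 - sqrt(36) = -15288 - 1*6 = -15288 - 6 = -15294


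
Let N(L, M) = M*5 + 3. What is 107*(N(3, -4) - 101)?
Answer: -12626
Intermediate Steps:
N(L, M) = 3 + 5*M (N(L, M) = 5*M + 3 = 3 + 5*M)
107*(N(3, -4) - 101) = 107*((3 + 5*(-4)) - 101) = 107*((3 - 20) - 101) = 107*(-17 - 101) = 107*(-118) = -12626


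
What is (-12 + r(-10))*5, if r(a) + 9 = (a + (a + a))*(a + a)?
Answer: 2895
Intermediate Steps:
r(a) = -9 + 6*a² (r(a) = -9 + (a + (a + a))*(a + a) = -9 + (a + 2*a)*(2*a) = -9 + (3*a)*(2*a) = -9 + 6*a²)
(-12 + r(-10))*5 = (-12 + (-9 + 6*(-10)²))*5 = (-12 + (-9 + 6*100))*5 = (-12 + (-9 + 600))*5 = (-12 + 591)*5 = 579*5 = 2895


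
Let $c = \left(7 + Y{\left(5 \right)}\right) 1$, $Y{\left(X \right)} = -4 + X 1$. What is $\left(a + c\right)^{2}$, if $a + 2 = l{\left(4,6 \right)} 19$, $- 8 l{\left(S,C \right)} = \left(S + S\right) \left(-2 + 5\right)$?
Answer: $2601$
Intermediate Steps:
$l{\left(S,C \right)} = - \frac{3 S}{4}$ ($l{\left(S,C \right)} = - \frac{\left(S + S\right) \left(-2 + 5\right)}{8} = - \frac{2 S 3}{8} = - \frac{6 S}{8} = - \frac{3 S}{4}$)
$Y{\left(X \right)} = -4 + X$
$c = 8$ ($c = \left(7 + \left(-4 + 5\right)\right) 1 = \left(7 + 1\right) 1 = 8 \cdot 1 = 8$)
$a = -59$ ($a = -2 + \left(- \frac{3}{4}\right) 4 \cdot 19 = -2 - 57 = -59$)
$\left(a + c\right)^{2} = \left(-59 + 8\right)^{2} = \left(-51\right)^{2} = 2601$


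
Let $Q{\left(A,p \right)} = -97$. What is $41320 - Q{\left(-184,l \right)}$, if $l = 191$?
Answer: $41417$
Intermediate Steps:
$41320 - Q{\left(-184,l \right)} = 41320 - -97 = 41320 + 97 = 41417$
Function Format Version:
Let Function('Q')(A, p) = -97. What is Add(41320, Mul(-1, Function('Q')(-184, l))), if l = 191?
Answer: 41417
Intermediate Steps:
Add(41320, Mul(-1, Function('Q')(-184, l))) = Add(41320, Mul(-1, -97)) = Add(41320, 97) = 41417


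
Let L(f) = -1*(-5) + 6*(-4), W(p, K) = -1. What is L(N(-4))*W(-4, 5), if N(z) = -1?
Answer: 19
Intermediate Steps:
L(f) = -19 (L(f) = 5 - 24 = -19)
L(N(-4))*W(-4, 5) = -19*(-1) = 19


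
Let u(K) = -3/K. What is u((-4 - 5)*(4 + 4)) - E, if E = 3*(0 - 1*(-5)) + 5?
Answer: -479/24 ≈ -19.958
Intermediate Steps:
E = 20 (E = 3*(0 + 5) + 5 = 3*5 + 5 = 15 + 5 = 20)
u((-4 - 5)*(4 + 4)) - E = -3*1/((-4 - 5)*(4 + 4)) - 1*20 = -3/((-9*8)) - 20 = -3/(-72) - 20 = -3*(-1/72) - 20 = 1/24 - 20 = -479/24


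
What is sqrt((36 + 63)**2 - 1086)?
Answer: sqrt(8715) ≈ 93.354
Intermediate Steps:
sqrt((36 + 63)**2 - 1086) = sqrt(99**2 - 1086) = sqrt(9801 - 1086) = sqrt(8715)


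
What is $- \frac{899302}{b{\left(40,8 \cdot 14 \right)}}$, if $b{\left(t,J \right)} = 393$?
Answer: $- \frac{899302}{393} \approx -2288.3$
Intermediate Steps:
$- \frac{899302}{b{\left(40,8 \cdot 14 \right)}} = - \frac{899302}{393}$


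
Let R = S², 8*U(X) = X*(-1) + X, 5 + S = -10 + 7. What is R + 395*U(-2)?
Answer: 64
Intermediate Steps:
S = -8 (S = -5 + (-10 + 7) = -5 - 3 = -8)
U(X) = 0 (U(X) = (X*(-1) + X)/8 = (-X + X)/8 = (⅛)*0 = 0)
R = 64 (R = (-8)² = 64)
R + 395*U(-2) = 64 + 395*0 = 64 + 0 = 64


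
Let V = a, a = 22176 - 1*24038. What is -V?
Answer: 1862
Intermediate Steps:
a = -1862 (a = 22176 - 24038 = -1862)
V = -1862
-V = -1*(-1862) = 1862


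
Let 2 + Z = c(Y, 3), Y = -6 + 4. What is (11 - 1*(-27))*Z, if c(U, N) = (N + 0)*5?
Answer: 494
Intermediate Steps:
Y = -2
c(U, N) = 5*N (c(U, N) = N*5 = 5*N)
Z = 13 (Z = -2 + 5*3 = -2 + 15 = 13)
(11 - 1*(-27))*Z = (11 - 1*(-27))*13 = (11 + 27)*13 = 38*13 = 494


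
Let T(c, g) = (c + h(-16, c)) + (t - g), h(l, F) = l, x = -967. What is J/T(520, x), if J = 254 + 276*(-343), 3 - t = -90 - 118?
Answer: -47207/841 ≈ -56.132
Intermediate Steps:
t = 211 (t = 3 - (-90 - 118) = 3 - 1*(-208) = 3 + 208 = 211)
J = -94414 (J = 254 - 94668 = -94414)
T(c, g) = 195 + c - g (T(c, g) = (c - 16) + (211 - g) = (-16 + c) + (211 - g) = 195 + c - g)
J/T(520, x) = -94414/(195 + 520 - 1*(-967)) = -94414/(195 + 520 + 967) = -94414/1682 = -94414*1/1682 = -47207/841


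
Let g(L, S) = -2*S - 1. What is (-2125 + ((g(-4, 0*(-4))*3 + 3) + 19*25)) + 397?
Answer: -1253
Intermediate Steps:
g(L, S) = -1 - 2*S
(-2125 + ((g(-4, 0*(-4))*3 + 3) + 19*25)) + 397 = (-2125 + (((-1 - 0*(-4))*3 + 3) + 19*25)) + 397 = (-2125 + (((-1 - 2*0)*3 + 3) + 475)) + 397 = (-2125 + (((-1 + 0)*3 + 3) + 475)) + 397 = (-2125 + ((-1*3 + 3) + 475)) + 397 = (-2125 + ((-3 + 3) + 475)) + 397 = (-2125 + (0 + 475)) + 397 = (-2125 + 475) + 397 = -1650 + 397 = -1253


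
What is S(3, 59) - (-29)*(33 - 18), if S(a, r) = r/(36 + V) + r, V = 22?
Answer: 28711/58 ≈ 495.02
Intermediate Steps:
S(a, r) = 59*r/58 (S(a, r) = r/(36 + 22) + r = r/58 + r = 59*r/58)
S(3, 59) - (-29)*(33 - 18) = (59/58)*59 - (-29)*(33 - 18) = 3481/58 - (-29)*15 = 3481/58 - 1*(-435) = 3481/58 + 435 = 28711/58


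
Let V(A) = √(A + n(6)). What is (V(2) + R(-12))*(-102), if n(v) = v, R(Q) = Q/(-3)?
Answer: -408 - 204*√2 ≈ -696.50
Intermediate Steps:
R(Q) = -Q/3 (R(Q) = Q*(-⅓) = -Q/3)
V(A) = √(6 + A) (V(A) = √(A + 6) = √(6 + A))
(V(2) + R(-12))*(-102) = (√(6 + 2) - ⅓*(-12))*(-102) = (√8 + 4)*(-102) = (2*√2 + 4)*(-102) = (4 + 2*√2)*(-102) = -408 - 204*√2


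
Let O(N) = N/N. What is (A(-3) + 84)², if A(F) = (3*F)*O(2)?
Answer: 5625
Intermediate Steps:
O(N) = 1
A(F) = 3*F (A(F) = (3*F)*1 = 3*F)
(A(-3) + 84)² = (3*(-3) + 84)² = (-9 + 84)² = 75² = 5625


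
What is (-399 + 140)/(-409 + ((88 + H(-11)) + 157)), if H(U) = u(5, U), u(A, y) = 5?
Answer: 259/159 ≈ 1.6289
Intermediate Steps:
H(U) = 5
(-399 + 140)/(-409 + ((88 + H(-11)) + 157)) = (-399 + 140)/(-409 + ((88 + 5) + 157)) = -259/(-409 + (93 + 157)) = -259/(-409 + 250) = -259/(-159) = -259*(-1/159) = 259/159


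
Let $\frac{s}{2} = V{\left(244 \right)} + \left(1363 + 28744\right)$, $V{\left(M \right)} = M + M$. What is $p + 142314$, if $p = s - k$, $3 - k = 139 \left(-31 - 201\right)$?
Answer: $171253$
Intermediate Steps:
$V{\left(M \right)} = 2 M$
$k = 32251$ ($k = 3 - 139 \left(-31 - 201\right) = 3 - 139 \left(-232\right) = 3 - -32248 = 3 + 32248 = 32251$)
$s = 61190$ ($s = 2 \left(2 \cdot 244 + \left(1363 + 28744\right)\right) = 2 \left(488 + 30107\right) = 2 \cdot 30595 = 61190$)
$p = 28939$ ($p = 61190 - 32251 = 28939$)
$p + 142314 = 28939 + 142314 = 171253$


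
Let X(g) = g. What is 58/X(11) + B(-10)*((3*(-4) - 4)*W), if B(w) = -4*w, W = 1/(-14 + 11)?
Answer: 7214/33 ≈ 218.61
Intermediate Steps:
W = -1/3 (W = 1/(-3) = -1/3 ≈ -0.33333)
58/X(11) + B(-10)*((3*(-4) - 4)*W) = 58/11 + (-4*(-10))*((3*(-4) - 4)*(-1/3)) = 58*(1/11) + 40*((-12 - 4)*(-1/3)) = 58/11 + 40*(-16*(-1/3)) = 58/11 + 40*(16/3) = 58/11 + 640/3 = 7214/33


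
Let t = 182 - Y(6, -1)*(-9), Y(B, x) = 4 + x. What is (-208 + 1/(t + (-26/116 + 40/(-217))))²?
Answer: 298177895588395684/6892373360889 ≈ 43262.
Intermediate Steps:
t = 209 (t = 182 - (4 - 1)*(-9) = 182 - 3*(-9) = 182 - 1*(-27) = 182 + 27 = 209)
(-208 + 1/(t + (-26/116 + 40/(-217))))² = (-208 + 1/(209 + (-26/116 + 40/(-217))))² = (-208 + 1/(209 + (-26*1/116 + 40*(-1/217))))² = (-208 + 1/(209 + (-13/58 - 40/217)))² = (-208 + 1/(209 - 5141/12586))² = (-208 + 1/(2625333/12586))² = (-208 + 12586/2625333)² = (-546056678/2625333)² = 298177895588395684/6892373360889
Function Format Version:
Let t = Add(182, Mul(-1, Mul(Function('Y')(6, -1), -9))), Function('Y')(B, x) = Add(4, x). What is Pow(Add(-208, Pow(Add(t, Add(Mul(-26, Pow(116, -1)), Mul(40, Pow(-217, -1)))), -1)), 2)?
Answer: Rational(298177895588395684, 6892373360889) ≈ 43262.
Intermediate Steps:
t = 209 (t = Add(182, Mul(-1, Mul(Add(4, -1), -9))) = Add(182, Mul(-1, Mul(3, -9))) = Add(182, Mul(-1, -27)) = Add(182, 27) = 209)
Pow(Add(-208, Pow(Add(t, Add(Mul(-26, Pow(116, -1)), Mul(40, Pow(-217, -1)))), -1)), 2) = Pow(Add(-208, Pow(Add(209, Add(Mul(-26, Pow(116, -1)), Mul(40, Pow(-217, -1)))), -1)), 2) = Pow(Add(-208, Pow(Add(209, Add(Mul(-26, Rational(1, 116)), Mul(40, Rational(-1, 217)))), -1)), 2) = Pow(Add(-208, Pow(Add(209, Add(Rational(-13, 58), Rational(-40, 217))), -1)), 2) = Pow(Add(-208, Pow(Add(209, Rational(-5141, 12586)), -1)), 2) = Pow(Add(-208, Pow(Rational(2625333, 12586), -1)), 2) = Pow(Add(-208, Rational(12586, 2625333)), 2) = Pow(Rational(-546056678, 2625333), 2) = Rational(298177895588395684, 6892373360889)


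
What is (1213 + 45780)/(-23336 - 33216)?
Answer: -46993/56552 ≈ -0.83097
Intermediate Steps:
(1213 + 45780)/(-23336 - 33216) = 46993/(-56552) = 46993*(-1/56552) = -46993/56552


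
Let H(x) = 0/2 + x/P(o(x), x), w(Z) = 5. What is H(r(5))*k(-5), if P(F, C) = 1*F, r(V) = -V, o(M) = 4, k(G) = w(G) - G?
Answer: -25/2 ≈ -12.500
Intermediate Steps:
k(G) = 5 - G
P(F, C) = F
H(x) = x/4 (H(x) = 0/2 + x/4 = 0*(½) + x*(¼) = 0 + x/4 = x/4)
H(r(5))*k(-5) = ((-1*5)/4)*(5 - 1*(-5)) = ((¼)*(-5))*(5 + 5) = -5/4*10 = -25/2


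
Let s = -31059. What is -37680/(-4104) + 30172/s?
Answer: 1614934/196707 ≈ 8.2098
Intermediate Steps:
-37680/(-4104) + 30172/s = -37680/(-4104) + 30172/(-31059) = -37680*(-1/4104) + 30172*(-1/31059) = 1570/171 - 30172/31059 = 1614934/196707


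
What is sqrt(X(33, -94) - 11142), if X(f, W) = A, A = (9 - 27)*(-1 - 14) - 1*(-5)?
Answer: I*sqrt(10867) ≈ 104.24*I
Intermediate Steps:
A = 275 (A = -18*(-15) + 5 = 270 + 5 = 275)
X(f, W) = 275
sqrt(X(33, -94) - 11142) = sqrt(275 - 11142) = sqrt(-10867) = I*sqrt(10867)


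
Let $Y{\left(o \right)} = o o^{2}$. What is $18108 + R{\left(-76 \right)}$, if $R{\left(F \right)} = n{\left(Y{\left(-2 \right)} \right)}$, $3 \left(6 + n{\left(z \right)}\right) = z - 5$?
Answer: $\frac{54293}{3} \approx 18098.0$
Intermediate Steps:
$Y{\left(o \right)} = o^{3}$
$n{\left(z \right)} = - \frac{23}{3} + \frac{z}{3}$ ($n{\left(z \right)} = -6 + \frac{z - 5}{3} = -6 + \frac{-5 + z}{3} = -6 + \left(- \frac{5}{3} + \frac{z}{3}\right) = - \frac{23}{3} + \frac{z}{3}$)
$R{\left(F \right)} = - \frac{31}{3}$ ($R{\left(F \right)} = - \frac{23}{3} + \frac{\left(-2\right)^{3}}{3} = - \frac{23}{3} + \frac{1}{3} \left(-8\right) = - \frac{23}{3} - \frac{8}{3} = - \frac{31}{3}$)
$18108 + R{\left(-76 \right)} = 18108 - \frac{31}{3} = \frac{54293}{3}$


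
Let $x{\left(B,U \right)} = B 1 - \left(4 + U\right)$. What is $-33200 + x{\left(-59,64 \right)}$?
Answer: $-33327$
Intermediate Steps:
$x{\left(B,U \right)} = -4 + B - U$ ($x{\left(B,U \right)} = B - \left(4 + U\right) = -4 + B - U$)
$-33200 + x{\left(-59,64 \right)} = -33200 - 127 = -33327$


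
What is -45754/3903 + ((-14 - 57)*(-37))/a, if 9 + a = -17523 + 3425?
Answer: -655704859/55059621 ≈ -11.909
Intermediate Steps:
a = -14107 (a = -9 + (-17523 + 3425) = -9 - 14098 = -14107)
-45754/3903 + ((-14 - 57)*(-37))/a = -45754/3903 + ((-14 - 57)*(-37))/(-14107) = -45754*1/3903 - 71*(-37)*(-1/14107) = -45754/3903 + 2627*(-1/14107) = -45754/3903 - 2627/14107 = -655704859/55059621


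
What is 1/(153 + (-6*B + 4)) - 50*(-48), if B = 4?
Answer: 319201/133 ≈ 2400.0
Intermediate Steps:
1/(153 + (-6*B + 4)) - 50*(-48) = 1/(153 + (-6*4 + 4)) - 50*(-48) = 1/(153 + (-24 + 4)) + 2400 = 1/(153 - 20) + 2400 = 1/133 + 2400 = 319201/133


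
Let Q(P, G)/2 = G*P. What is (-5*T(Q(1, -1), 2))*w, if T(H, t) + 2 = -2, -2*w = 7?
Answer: -70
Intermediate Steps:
w = -7/2 (w = -1/2*7 = -7/2 ≈ -3.5000)
Q(P, G) = 2*G*P (Q(P, G) = 2*(G*P) = 2*G*P)
T(H, t) = -4 (T(H, t) = -2 - 2 = -4)
(-5*T(Q(1, -1), 2))*w = -5*(-4)*(-7/2) = 20*(-7/2) = -70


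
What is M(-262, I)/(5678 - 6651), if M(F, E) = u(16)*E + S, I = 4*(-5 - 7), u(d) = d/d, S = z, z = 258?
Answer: -30/139 ≈ -0.21583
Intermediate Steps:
S = 258
u(d) = 1
I = -48 (I = 4*(-12) = -48)
M(F, E) = 258 + E (M(F, E) = 1*E + 258 = E + 258 = 258 + E)
M(-262, I)/(5678 - 6651) = (258 - 48)/(5678 - 6651) = 210/(-973) = 210*(-1/973) = -30/139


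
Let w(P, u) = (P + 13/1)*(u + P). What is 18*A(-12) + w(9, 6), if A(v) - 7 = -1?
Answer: 438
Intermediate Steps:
A(v) = 6 (A(v) = 7 - 1 = 6)
w(P, u) = (13 + P)*(P + u) (w(P, u) = (P + 13*1)*(P + u) = (P + 13)*(P + u) = (13 + P)*(P + u))
18*A(-12) + w(9, 6) = 18*6 + (9**2 + 13*9 + 13*6 + 9*6) = 108 + (81 + 117 + 78 + 54) = 108 + 330 = 438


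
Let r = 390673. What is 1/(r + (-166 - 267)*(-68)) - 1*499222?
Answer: -209731648973/420117 ≈ -4.9922e+5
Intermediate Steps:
1/(r + (-166 - 267)*(-68)) - 1*499222 = 1/(390673 + (-166 - 267)*(-68)) - 1*499222 = 1/(390673 - 433*(-68)) - 499222 = 1/(390673 + 29444) - 499222 = 1/420117 - 499222 = -209731648973/420117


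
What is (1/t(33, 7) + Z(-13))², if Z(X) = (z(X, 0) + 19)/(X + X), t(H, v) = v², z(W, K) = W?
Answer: 17956/405769 ≈ 0.044252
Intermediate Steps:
Z(X) = (19 + X)/(2*X) (Z(X) = (X + 19)/(X + X) = (19 + X)/((2*X)) = (19 + X)*(1/(2*X)) = (19 + X)/(2*X))
(1/t(33, 7) + Z(-13))² = (1/(7²) + (½)*(19 - 13)/(-13))² = (1/49 + (½)*(-1/13)*6)² = (1/49 - 3/13)² = (-134/637)² = 17956/405769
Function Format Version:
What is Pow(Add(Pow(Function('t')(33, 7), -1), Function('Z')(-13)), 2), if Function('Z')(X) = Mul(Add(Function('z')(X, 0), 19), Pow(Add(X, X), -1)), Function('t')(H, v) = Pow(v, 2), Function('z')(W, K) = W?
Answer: Rational(17956, 405769) ≈ 0.044252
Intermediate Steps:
Function('Z')(X) = Mul(Rational(1, 2), Pow(X, -1), Add(19, X)) (Function('Z')(X) = Mul(Add(X, 19), Pow(Add(X, X), -1)) = Mul(Add(19, X), Pow(Mul(2, X), -1)) = Mul(Add(19, X), Mul(Rational(1, 2), Pow(X, -1))) = Mul(Rational(1, 2), Pow(X, -1), Add(19, X)))
Pow(Add(Pow(Function('t')(33, 7), -1), Function('Z')(-13)), 2) = Pow(Add(Pow(Pow(7, 2), -1), Mul(Rational(1, 2), Pow(-13, -1), Add(19, -13))), 2) = Pow(Add(Pow(49, -1), Mul(Rational(1, 2), Rational(-1, 13), 6)), 2) = Pow(Add(Rational(1, 49), Rational(-3, 13)), 2) = Pow(Rational(-134, 637), 2) = Rational(17956, 405769)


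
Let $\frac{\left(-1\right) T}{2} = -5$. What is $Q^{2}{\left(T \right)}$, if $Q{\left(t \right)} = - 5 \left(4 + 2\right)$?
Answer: $900$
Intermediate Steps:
$T = 10$ ($T = \left(-2\right) \left(-5\right) = 10$)
$Q{\left(t \right)} = -30$ ($Q{\left(t \right)} = \left(-5\right) 6 = -30$)
$Q^{2}{\left(T \right)} = \left(-30\right)^{2} = 900$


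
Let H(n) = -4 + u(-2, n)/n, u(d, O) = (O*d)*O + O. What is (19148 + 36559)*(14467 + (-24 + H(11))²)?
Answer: 939665676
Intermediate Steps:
u(d, O) = O + d*O² (u(d, O) = d*O² + O = O + d*O²)
H(n) = -3 - 2*n (H(n) = -4 + (n*(1 + n*(-2)))/n = -4 + (n*(1 - 2*n))/n = -4 + (1 - 2*n) = -3 - 2*n)
(19148 + 36559)*(14467 + (-24 + H(11))²) = (19148 + 36559)*(14467 + (-24 + (-3 - 2*11))²) = 55707*(14467 + (-24 + (-3 - 22))²) = 55707*(14467 + (-24 - 25)²) = 55707*(14467 + (-49)²) = 55707*(14467 + 2401) = 55707*16868 = 939665676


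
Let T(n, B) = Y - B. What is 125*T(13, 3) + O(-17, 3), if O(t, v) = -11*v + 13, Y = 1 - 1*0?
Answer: -270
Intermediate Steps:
Y = 1 (Y = 1 + 0 = 1)
O(t, v) = 13 - 11*v
T(n, B) = 1 - B
125*T(13, 3) + O(-17, 3) = 125*(1 - 1*3) + (13 - 11*3) = 125*(1 - 3) + (13 - 33) = 125*(-2) - 20 = -250 - 20 = -270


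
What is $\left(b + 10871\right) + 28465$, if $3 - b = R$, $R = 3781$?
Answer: $35558$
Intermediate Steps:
$b = -3778$ ($b = 3 - 3781 = -3778$)
$\left(b + 10871\right) + 28465 = \left(-3778 + 10871\right) + 28465 = 7093 + 28465 = 35558$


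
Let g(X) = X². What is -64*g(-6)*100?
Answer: -230400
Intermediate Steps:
-64*g(-6)*100 = -64*(-6)²*100 = -64*36*100 = -2304*100 = -230400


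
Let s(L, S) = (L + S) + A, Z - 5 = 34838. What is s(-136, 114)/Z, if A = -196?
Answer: -218/34843 ≈ -0.0062566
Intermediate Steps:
Z = 34843 (Z = 5 + 34838 = 34843)
s(L, S) = -196 + L + S (s(L, S) = (L + S) - 196 = -196 + L + S)
s(-136, 114)/Z = (-196 - 136 + 114)/34843 = -218*1/34843 = -218/34843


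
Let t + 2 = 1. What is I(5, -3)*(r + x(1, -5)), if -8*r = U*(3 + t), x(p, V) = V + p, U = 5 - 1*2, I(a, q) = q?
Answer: 57/4 ≈ 14.250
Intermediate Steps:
t = -1 (t = -2 + 1 = -1)
U = 3 (U = 5 - 2 = 3)
r = -¾ (r = -3*(3 - 1)/8 = -3*2/8 = -⅛*6 = -¾ ≈ -0.75000)
I(5, -3)*(r + x(1, -5)) = -3*(-¾ + (-5 + 1)) = -3*(-¾ - 4) = -3*(-19/4) = 57/4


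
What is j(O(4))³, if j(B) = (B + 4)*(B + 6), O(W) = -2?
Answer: 512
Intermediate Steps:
j(B) = (4 + B)*(6 + B)
j(O(4))³ = (24 + (-2)² + 10*(-2))³ = (24 + 4 - 20)³ = 8³ = 512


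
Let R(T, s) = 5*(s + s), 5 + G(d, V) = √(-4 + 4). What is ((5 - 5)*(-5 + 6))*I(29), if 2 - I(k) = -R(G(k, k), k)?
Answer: 0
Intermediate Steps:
G(d, V) = -5 (G(d, V) = -5 + √(-4 + 4) = -5 + √0 = -5 + 0 = -5)
R(T, s) = 10*s (R(T, s) = 5*(2*s) = 10*s)
I(k) = 2 + 10*k (I(k) = 2 - (-1)*10*k = 2 - (-10)*k = 2 + 10*k)
((5 - 5)*(-5 + 6))*I(29) = ((5 - 5)*(-5 + 6))*(2 + 10*29) = (0*1)*(2 + 290) = 0*292 = 0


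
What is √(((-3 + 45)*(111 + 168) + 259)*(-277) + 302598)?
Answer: I*√3015031 ≈ 1736.4*I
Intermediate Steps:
√(((-3 + 45)*(111 + 168) + 259)*(-277) + 302598) = √((42*279 + 259)*(-277) + 302598) = √((11718 + 259)*(-277) + 302598) = √(11977*(-277) + 302598) = √(-3317629 + 302598) = √(-3015031) = I*√3015031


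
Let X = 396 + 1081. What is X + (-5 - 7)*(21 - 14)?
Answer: 1393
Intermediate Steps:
X = 1477
X + (-5 - 7)*(21 - 14) = 1477 + (-5 - 7)*(21 - 14) = 1477 - 12*7 = 1477 - 84 = 1393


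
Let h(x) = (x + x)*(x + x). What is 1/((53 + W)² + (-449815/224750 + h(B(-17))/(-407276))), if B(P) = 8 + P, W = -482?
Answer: 157819450/29044933411807 ≈ 5.4336e-6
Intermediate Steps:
h(x) = 4*x² (h(x) = (2*x)*(2*x) = 4*x²)
1/((53 + W)² + (-449815/224750 + h(B(-17))/(-407276))) = 1/((53 - 482)² + (-449815/224750 + (4*(8 - 17)²)/(-407276))) = 1/((-429)² + (-449815*1/224750 + (4*(-9)²)*(-1/407276))) = 1/(184041 + (-89963/44950 + (4*81)*(-1/407276))) = 1/(184041 + (-89963/44950 + 324*(-1/407276))) = 1/(184041 + (-89963/44950 - 81/101819)) = 1/(184041 - 315985643/157819450) = 1/(29044933411807/157819450) = 157819450/29044933411807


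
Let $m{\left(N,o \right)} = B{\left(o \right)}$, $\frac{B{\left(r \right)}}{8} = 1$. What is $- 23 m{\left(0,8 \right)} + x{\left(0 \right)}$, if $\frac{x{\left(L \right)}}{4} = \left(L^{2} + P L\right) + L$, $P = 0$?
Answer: $-184$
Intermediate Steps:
$B{\left(r \right)} = 8$ ($B{\left(r \right)} = 8 \cdot 1 = 8$)
$m{\left(N,o \right)} = 8$
$x{\left(L \right)} = 4 L + 4 L^{2}$ ($x{\left(L \right)} = 4 \left(\left(L^{2} + 0 L\right) + L\right) = 4 \left(\left(L^{2} + 0\right) + L\right) = 4 \left(L^{2} + L\right) = 4 \left(L + L^{2}\right) = 4 L + 4 L^{2}$)
$- 23 m{\left(0,8 \right)} + x{\left(0 \right)} = \left(-23\right) 8 + 4 \cdot 0 \left(1 + 0\right) = -184 + 4 \cdot 0 \cdot 1 = -184 + 0 = -184$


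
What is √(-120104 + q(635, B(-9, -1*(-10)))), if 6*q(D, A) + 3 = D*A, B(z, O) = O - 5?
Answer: I*√1076178/3 ≈ 345.8*I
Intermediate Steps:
B(z, O) = -5 + O
q(D, A) = -½ + A*D/6 (q(D, A) = -½ + (D*A)/6 = -½ + (A*D)/6 = -½ + A*D/6)
√(-120104 + q(635, B(-9, -1*(-10)))) = √(-120104 + (-½ + (⅙)*(-5 - 1*(-10))*635)) = √(-120104 + (-½ + (⅙)*(-5 + 10)*635)) = √(-120104 + (-½ + (⅙)*5*635)) = √(-120104 + (-½ + 3175/6)) = √(-120104 + 1586/3) = √(-358726/3) = I*√1076178/3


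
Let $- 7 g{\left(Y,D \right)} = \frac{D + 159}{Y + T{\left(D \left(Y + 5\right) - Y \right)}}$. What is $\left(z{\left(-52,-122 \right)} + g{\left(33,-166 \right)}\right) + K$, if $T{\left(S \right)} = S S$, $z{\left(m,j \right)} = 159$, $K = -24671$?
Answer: $- \frac{985586192767}{40208314} \approx -24512.0$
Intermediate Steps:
$T{\left(S \right)} = S^{2}$
$g{\left(Y,D \right)} = - \frac{159 + D}{7 \left(Y + \left(- Y + D \left(5 + Y\right)\right)^{2}\right)}$ ($g{\left(Y,D \right)} = - \frac{\left(D + 159\right) \frac{1}{Y + \left(D \left(Y + 5\right) - Y\right)^{2}}}{7} = - \frac{\left(159 + D\right) \frac{1}{Y + \left(D \left(5 + Y\right) - Y\right)^{2}}}{7} = - \frac{\left(159 + D\right) \frac{1}{Y + \left(- Y + D \left(5 + Y\right)\right)^{2}}}{7} = - \frac{\frac{1}{Y + \left(- Y + D \left(5 + Y\right)\right)^{2}} \left(159 + D\right)}{7} = - \frac{159 + D}{7 \left(Y + \left(- Y + D \left(5 + Y\right)\right)^{2}\right)}$)
$\left(z{\left(-52,-122 \right)} + g{\left(33,-166 \right)}\right) + K = \left(159 + \frac{-159 - -166}{7 \left(33 + \left(\left(-1\right) 33 + 5 \left(-166\right) - 5478\right)^{2}\right)}\right) - 24671 = \left(159 + \frac{-159 + 166}{7 \left(33 + \left(-33 - 830 - 5478\right)^{2}\right)}\right) - 24671 = \left(159 + \frac{1}{7} \frac{1}{33 + \left(-6341\right)^{2}} \cdot 7\right) - 24671 = \left(159 + \frac{1}{7} \frac{1}{33 + 40208281} \cdot 7\right) - 24671 = \left(159 + \frac{1}{7} \cdot \frac{1}{40208314} \cdot 7\right) - 24671 = \left(159 + \frac{1}{40208314}\right) - 24671 = \frac{6393121927}{40208314} - 24671 = - \frac{985586192767}{40208314}$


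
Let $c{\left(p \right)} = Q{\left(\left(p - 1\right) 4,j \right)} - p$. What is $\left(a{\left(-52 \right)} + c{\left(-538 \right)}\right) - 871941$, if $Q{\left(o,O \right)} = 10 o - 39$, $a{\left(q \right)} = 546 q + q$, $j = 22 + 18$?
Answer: $-921446$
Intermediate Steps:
$j = 40$
$a{\left(q \right)} = 547 q$
$Q{\left(o,O \right)} = -39 + 10 o$
$c{\left(p \right)} = -79 + 39 p$ ($c{\left(p \right)} = \left(-39 + 10 \left(p - 1\right) 4\right) - p = \left(-39 + 10 \left(-1 + p\right) 4\right) - p = \left(-39 + 10 \left(-4 + 4 p\right)\right) - p = \left(-39 + \left(-40 + 40 p\right)\right) - p = \left(-79 + 40 p\right) - p = -79 + 39 p$)
$\left(a{\left(-52 \right)} + c{\left(-538 \right)}\right) - 871941 = \left(547 \left(-52\right) + \left(-79 + 39 \left(-538\right)\right)\right) - 871941 = \left(-28444 - 21061\right) - 871941 = -49505 - 871941 = -921446$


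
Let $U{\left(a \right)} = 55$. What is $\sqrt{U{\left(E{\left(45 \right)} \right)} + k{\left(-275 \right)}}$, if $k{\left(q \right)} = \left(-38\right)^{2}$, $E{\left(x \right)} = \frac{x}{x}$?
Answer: $\sqrt{1499} \approx 38.717$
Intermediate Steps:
$E{\left(x \right)} = 1$
$k{\left(q \right)} = 1444$
$\sqrt{U{\left(E{\left(45 \right)} \right)} + k{\left(-275 \right)}} = \sqrt{55 + 1444} = \sqrt{1499}$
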